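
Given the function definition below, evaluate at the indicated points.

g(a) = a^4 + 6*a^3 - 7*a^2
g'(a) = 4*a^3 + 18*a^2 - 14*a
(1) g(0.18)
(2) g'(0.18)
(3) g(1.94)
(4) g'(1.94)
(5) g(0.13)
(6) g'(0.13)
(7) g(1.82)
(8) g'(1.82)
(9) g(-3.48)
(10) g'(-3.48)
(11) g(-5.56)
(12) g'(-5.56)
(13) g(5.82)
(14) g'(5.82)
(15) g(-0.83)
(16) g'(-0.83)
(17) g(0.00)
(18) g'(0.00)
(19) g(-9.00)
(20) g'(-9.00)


(1) = -0.19
(2) = -1.91
(3) = 31.63
(4) = 69.79
(5) = -0.10
(6) = -1.51
(7) = 23.96
(8) = 58.26
(9) = -190.98
(10) = 98.13
(11) = -292.02
(12) = -53.23
(13) = 2093.06
(14) = 1316.77
(15) = -7.78
(16) = 21.73
(17) = 0.00
(18) = 0.00
(19) = 1620.00
(20) = -1332.00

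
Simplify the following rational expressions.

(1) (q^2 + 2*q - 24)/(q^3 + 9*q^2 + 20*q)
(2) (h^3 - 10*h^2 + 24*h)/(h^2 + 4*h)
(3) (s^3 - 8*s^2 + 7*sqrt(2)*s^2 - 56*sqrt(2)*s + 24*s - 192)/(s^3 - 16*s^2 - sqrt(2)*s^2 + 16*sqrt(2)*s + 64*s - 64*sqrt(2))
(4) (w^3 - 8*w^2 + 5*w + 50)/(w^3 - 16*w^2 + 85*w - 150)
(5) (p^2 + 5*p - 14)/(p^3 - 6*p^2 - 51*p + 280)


(1) = (q^2 + 2*q - 24)/(q^3 + 9*q^2 + 20*q)
(2) = (h^2 - 10*h + 24)/(h + 4)
(3) = (s^2 + 7*sqrt(2)*s + 24)/(s^2 + s*(-8 - sqrt(2)) + 8*sqrt(2))
(4) = (w + 2)/(w - 6)
(5) = (p - 2)/(p^2 - 13*p + 40)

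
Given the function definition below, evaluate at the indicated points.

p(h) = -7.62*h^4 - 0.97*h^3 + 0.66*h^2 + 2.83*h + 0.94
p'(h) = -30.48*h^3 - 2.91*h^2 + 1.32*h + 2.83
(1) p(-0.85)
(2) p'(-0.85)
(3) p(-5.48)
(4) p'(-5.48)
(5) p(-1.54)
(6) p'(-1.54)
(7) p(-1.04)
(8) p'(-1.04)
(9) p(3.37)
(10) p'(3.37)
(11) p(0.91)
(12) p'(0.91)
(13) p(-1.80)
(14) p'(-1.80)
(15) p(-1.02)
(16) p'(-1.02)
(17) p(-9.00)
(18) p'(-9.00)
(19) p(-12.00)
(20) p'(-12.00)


(1) = -4.37
(2) = 18.32
(3) = -6707.02
(4) = 4924.20
(5) = -41.17
(6) = 105.22
(7) = -9.11
(8) = 32.60
(9) = -1001.97
(10) = -1192.32
(11) = -1.89
(12) = -21.35
(13) = -76.35
(14) = 168.78
(15) = -8.48
(16) = 30.80
(17) = -49258.76
(18) = 21975.16
(19) = -156270.14
(20) = 52237.39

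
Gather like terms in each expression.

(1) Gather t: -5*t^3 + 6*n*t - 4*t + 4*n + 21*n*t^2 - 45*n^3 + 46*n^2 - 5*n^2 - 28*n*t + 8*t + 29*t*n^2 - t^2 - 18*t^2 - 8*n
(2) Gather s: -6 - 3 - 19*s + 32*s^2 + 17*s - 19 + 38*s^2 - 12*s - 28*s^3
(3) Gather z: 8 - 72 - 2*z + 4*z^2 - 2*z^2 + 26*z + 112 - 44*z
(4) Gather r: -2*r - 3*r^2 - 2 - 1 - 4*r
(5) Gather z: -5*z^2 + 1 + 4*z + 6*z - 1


(1) = -45*n^3 + 41*n^2 - 4*n - 5*t^3 + t^2*(21*n - 19) + t*(29*n^2 - 22*n + 4)
(2) = -28*s^3 + 70*s^2 - 14*s - 28
(3) = 2*z^2 - 20*z + 48
(4) = -3*r^2 - 6*r - 3
(5) = -5*z^2 + 10*z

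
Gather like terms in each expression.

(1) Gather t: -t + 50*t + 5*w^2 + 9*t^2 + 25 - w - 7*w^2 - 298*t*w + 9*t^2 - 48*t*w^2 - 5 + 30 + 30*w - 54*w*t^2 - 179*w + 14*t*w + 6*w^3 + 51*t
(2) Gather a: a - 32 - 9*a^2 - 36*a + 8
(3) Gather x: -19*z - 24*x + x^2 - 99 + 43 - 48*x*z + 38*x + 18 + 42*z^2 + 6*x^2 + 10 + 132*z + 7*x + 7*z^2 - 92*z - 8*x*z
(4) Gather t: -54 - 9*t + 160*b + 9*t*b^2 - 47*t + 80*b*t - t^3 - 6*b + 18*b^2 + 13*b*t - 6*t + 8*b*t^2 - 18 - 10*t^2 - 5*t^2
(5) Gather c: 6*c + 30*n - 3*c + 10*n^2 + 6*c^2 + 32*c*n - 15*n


(1) = t^2*(18 - 54*w) + t*(-48*w^2 - 284*w + 100) + 6*w^3 - 2*w^2 - 150*w + 50
(2) = -9*a^2 - 35*a - 24
(3) = 7*x^2 + x*(21 - 56*z) + 49*z^2 + 21*z - 28
(4) = 18*b^2 + 154*b - t^3 + t^2*(8*b - 15) + t*(9*b^2 + 93*b - 62) - 72
(5) = 6*c^2 + c*(32*n + 3) + 10*n^2 + 15*n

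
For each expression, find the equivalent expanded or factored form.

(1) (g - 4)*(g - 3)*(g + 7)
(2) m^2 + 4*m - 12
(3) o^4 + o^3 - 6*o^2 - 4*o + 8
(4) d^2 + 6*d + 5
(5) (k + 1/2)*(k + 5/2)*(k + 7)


(1) = g^3 - 37*g + 84
(2) = (m - 2)*(m + 6)
(3) = (o - 2)*(o - 1)*(o + 2)^2
(4) = (d + 1)*(d + 5)
(5) = k^3 + 10*k^2 + 89*k/4 + 35/4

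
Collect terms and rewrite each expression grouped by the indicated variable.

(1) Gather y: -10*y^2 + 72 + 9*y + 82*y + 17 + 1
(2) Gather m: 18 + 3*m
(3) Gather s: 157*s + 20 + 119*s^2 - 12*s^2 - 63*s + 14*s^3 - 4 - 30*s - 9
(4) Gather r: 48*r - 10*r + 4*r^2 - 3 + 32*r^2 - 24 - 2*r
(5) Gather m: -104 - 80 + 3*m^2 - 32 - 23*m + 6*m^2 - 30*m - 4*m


(1) = -10*y^2 + 91*y + 90
(2) = 3*m + 18
(3) = 14*s^3 + 107*s^2 + 64*s + 7
(4) = 36*r^2 + 36*r - 27
(5) = 9*m^2 - 57*m - 216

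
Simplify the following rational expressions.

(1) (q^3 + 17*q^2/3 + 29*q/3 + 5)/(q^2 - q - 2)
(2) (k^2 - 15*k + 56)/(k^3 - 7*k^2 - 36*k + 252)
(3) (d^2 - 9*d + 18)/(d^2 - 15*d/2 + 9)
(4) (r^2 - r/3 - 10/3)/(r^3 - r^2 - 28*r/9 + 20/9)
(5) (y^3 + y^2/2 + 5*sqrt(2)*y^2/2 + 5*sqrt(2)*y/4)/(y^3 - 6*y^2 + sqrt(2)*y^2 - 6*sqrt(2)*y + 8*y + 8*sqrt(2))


(1) = (3*q^2 + 14*q + 15)/(3*q - 6)
(2) = (k - 8)/(k^2 - 36)
(3) = (2*d - 6)/(2*d - 3)
(4) = 3/(3*r - 2)
(5) = (4*y^3 + y^2*(2 + 10*sqrt(2)) + 5*sqrt(2)*y)/(4*y^3 + y^2*(-24 + 4*sqrt(2)) + y*(32 - 24*sqrt(2)) + 32*sqrt(2))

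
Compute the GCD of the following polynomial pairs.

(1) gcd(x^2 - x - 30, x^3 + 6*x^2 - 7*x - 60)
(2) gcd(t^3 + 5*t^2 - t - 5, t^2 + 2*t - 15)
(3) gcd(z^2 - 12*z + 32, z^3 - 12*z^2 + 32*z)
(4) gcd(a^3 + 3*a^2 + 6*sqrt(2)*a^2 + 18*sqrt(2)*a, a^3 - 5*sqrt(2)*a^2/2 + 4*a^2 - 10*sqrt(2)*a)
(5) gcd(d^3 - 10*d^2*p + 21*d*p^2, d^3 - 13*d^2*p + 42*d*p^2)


(1) = gcd((x - 6)*(x + 5), (x - 3)*(x + 4)*(x + 5)) = x + 5
(2) = t + 5
(3) = z^2 - 12*z + 32
(4) = gcd(a*(a + 3)*(a + 6*sqrt(2)), a*(a + 4)*(a - 5*sqrt(2)/2)) = a
(5) = gcd(d*(d - 7*p)*(d - 3*p), d*(d - 7*p)*(d - 6*p)) = -d^2 + 7*d*p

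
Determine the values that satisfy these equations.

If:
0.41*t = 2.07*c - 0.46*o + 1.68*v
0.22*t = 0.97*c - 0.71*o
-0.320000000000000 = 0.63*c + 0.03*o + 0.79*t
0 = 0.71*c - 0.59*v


Then:
c = -0.03
o = 0.08
t = -0.38
v = -0.04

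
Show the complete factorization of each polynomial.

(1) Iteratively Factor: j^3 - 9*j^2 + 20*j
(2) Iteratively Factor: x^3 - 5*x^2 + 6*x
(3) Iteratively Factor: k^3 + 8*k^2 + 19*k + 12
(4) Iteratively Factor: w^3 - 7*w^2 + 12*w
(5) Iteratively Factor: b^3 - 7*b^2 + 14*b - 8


(1) = (j - 4)*(j^2 - 5*j) = (j - 5)*(j - 4)*(j)
(2) = (x)*(x^2 - 5*x + 6) = x*(x - 3)*(x - 2)
(3) = (k + 3)*(k^2 + 5*k + 4) = (k + 3)*(k + 4)*(k + 1)
(4) = (w - 3)*(w^2 - 4*w) = (w - 4)*(w - 3)*(w)
(5) = (b - 1)*(b^2 - 6*b + 8) = (b - 4)*(b - 1)*(b - 2)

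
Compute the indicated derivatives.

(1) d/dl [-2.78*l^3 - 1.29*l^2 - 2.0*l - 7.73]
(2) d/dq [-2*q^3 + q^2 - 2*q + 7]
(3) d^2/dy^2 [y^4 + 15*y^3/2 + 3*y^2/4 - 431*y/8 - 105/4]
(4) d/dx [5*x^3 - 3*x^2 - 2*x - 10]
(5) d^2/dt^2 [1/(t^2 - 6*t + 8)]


(1) = -8.34*l^2 - 2.58*l - 2.0
(2) = -6*q^2 + 2*q - 2
(3) = 12*y^2 + 45*y + 3/2
(4) = 15*x^2 - 6*x - 2
(5) = 2*(-t^2 + 6*t + 4*(t - 3)^2 - 8)/(t^2 - 6*t + 8)^3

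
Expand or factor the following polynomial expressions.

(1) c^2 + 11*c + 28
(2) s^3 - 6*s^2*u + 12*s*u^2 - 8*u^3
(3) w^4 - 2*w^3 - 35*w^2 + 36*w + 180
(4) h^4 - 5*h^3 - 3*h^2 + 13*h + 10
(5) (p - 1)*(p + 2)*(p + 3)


(1) = (c + 4)*(c + 7)
(2) = (s - 2*u)^3
(3) = (w - 6)*(w - 3)*(w + 2)*(w + 5)
(4) = (h - 5)*(h - 2)*(h + 1)^2
(5) = p^3 + 4*p^2 + p - 6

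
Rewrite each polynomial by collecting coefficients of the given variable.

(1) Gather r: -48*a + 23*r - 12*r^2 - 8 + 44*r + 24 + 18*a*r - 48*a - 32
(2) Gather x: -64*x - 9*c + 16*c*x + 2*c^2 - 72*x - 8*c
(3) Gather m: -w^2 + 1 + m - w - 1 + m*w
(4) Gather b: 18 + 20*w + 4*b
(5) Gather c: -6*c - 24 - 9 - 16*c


(1) = -96*a - 12*r^2 + r*(18*a + 67) - 16
(2) = 2*c^2 - 17*c + x*(16*c - 136)
(3) = m*(w + 1) - w^2 - w
(4) = 4*b + 20*w + 18
(5) = -22*c - 33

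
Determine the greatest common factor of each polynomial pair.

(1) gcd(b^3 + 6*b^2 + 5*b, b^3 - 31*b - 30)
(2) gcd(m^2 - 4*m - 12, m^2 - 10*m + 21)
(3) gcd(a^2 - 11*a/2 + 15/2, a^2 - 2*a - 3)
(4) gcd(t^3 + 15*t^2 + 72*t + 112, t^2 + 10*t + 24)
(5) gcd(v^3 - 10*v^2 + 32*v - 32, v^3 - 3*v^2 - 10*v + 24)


(1) = gcd(b*(b + 1)*(b + 5), (b - 6)*(b + 1)*(b + 5)) = b^2 + 6*b + 5
(2) = gcd((m - 6)*(m + 2), (m - 7)*(m - 3)) = 1
(3) = gcd((a - 3)*(a - 5/2), (a - 3)*(a + 1)) = a - 3
(4) = gcd((t + 4)^2*(t + 7), (t + 4)*(t + 6)) = t + 4
(5) = gcd((v - 4)^2*(v - 2), (v - 4)*(v - 2)*(v + 3)) = v^2 - 6*v + 8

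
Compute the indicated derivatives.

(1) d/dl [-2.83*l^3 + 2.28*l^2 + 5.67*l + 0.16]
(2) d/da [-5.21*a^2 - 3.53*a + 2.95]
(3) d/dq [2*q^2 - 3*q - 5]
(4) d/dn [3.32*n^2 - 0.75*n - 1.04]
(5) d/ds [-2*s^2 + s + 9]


(1) = -8.49*l^2 + 4.56*l + 5.67
(2) = -10.42*a - 3.53
(3) = 4*q - 3
(4) = 6.64*n - 0.75
(5) = 1 - 4*s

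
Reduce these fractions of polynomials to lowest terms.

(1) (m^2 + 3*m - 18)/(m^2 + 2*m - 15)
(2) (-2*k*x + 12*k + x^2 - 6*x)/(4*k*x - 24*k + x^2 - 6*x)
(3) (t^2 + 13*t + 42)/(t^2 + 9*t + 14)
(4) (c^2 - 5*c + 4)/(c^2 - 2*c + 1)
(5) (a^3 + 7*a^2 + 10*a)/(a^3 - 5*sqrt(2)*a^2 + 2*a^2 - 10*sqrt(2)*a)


(1) = (m + 6)/(m + 5)
(2) = (-2*k + x)/(4*k + x)
(3) = (t + 6)/(t + 2)
(4) = (c - 4)/(c - 1)
(5) = (a + 5)/(a - 5*sqrt(2))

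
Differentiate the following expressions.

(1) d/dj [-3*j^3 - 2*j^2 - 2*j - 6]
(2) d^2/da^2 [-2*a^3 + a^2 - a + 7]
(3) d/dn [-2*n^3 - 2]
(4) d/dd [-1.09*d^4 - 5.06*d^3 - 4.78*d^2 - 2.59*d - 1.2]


(1) = -9*j^2 - 4*j - 2
(2) = 2 - 12*a
(3) = -6*n^2
(4) = -4.36*d^3 - 15.18*d^2 - 9.56*d - 2.59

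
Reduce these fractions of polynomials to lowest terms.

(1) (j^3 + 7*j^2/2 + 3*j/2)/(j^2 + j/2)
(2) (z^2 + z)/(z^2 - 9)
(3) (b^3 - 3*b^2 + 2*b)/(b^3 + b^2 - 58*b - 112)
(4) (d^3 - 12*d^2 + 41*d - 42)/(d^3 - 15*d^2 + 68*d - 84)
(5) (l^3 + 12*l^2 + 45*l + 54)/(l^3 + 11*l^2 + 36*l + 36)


(1) = j + 3
(2) = (z^2 + z)/(z^2 - 9)
(3) = (b^3 - 3*b^2 + 2*b)/(b^3 + b^2 - 58*b - 112)
(4) = (d - 3)/(d - 6)
(5) = (l + 3)/(l + 2)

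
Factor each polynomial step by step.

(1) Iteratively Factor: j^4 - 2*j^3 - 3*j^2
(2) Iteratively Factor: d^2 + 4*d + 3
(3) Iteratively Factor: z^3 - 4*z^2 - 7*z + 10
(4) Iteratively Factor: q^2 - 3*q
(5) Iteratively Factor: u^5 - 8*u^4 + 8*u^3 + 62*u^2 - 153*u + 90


(1) = (j)*(j^3 - 2*j^2 - 3*j) = j*(j + 1)*(j^2 - 3*j) = j^2*(j + 1)*(j - 3)
(2) = (d + 3)*(d + 1)
(3) = (z - 1)*(z^2 - 3*z - 10) = (z - 5)*(z - 1)*(z + 2)
(4) = (q)*(q - 3)
(5) = (u - 2)*(u^4 - 6*u^3 - 4*u^2 + 54*u - 45) = (u - 2)*(u + 3)*(u^3 - 9*u^2 + 23*u - 15) = (u - 2)*(u - 1)*(u + 3)*(u^2 - 8*u + 15) = (u - 3)*(u - 2)*(u - 1)*(u + 3)*(u - 5)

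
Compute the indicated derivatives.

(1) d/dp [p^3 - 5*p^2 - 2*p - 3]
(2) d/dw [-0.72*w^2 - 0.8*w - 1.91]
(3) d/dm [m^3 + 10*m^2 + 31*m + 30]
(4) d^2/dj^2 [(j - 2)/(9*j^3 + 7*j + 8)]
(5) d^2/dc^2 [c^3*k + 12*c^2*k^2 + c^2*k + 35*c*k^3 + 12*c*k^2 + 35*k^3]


(1) = 3*p^2 - 10*p - 2
(2) = -1.44*w - 0.8
(3) = 3*m^2 + 20*m + 31
(4) = 2*((j - 2)*(27*j^2 + 7)^2 - (27*j^2 + 27*j*(j - 2) + 7)*(9*j^3 + 7*j + 8))/(9*j^3 + 7*j + 8)^3
(5) = 2*k*(3*c + 12*k + 1)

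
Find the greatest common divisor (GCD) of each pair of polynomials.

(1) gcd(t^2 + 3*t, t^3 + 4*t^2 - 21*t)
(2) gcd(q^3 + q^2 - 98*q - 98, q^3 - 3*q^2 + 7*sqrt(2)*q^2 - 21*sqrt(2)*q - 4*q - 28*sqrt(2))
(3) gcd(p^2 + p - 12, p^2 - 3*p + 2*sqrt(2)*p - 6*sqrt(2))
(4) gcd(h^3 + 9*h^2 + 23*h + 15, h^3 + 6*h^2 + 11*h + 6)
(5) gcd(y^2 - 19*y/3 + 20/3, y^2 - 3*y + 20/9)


(1) = gcd(t*(t + 3), t*(t - 3)*(t + 7)) = t
(2) = q^2 + q*(1 + 7*sqrt(2)) + 7*sqrt(2)
(3) = p - 3
(4) = h^2 + 4*h + 3
(5) = y - 4/3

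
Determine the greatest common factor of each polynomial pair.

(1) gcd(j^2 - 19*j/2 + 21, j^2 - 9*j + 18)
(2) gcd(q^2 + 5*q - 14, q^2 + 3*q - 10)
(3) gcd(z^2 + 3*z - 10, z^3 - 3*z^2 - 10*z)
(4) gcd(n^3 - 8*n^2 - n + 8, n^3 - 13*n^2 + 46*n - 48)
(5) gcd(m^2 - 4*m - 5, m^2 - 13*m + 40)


(1) = j - 6
(2) = gcd((q - 2)*(q + 7), (q - 2)*(q + 5)) = q - 2
(3) = gcd((z - 2)*(z + 5), z*(z - 5)*(z + 2)) = 1
(4) = gcd((n - 8)*(n - 1)*(n + 1), (n - 8)*(n - 3)*(n - 2)) = n - 8
(5) = m - 5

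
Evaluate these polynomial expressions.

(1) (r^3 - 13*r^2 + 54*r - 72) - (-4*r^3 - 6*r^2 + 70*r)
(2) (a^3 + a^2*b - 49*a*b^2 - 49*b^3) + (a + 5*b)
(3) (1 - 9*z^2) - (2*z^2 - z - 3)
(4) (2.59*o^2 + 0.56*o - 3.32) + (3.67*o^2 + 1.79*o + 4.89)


(1) = 5*r^3 - 7*r^2 - 16*r - 72
(2) = a^3 + a^2*b - 49*a*b^2 + a - 49*b^3 + 5*b
(3) = -11*z^2 + z + 4
(4) = 6.26*o^2 + 2.35*o + 1.57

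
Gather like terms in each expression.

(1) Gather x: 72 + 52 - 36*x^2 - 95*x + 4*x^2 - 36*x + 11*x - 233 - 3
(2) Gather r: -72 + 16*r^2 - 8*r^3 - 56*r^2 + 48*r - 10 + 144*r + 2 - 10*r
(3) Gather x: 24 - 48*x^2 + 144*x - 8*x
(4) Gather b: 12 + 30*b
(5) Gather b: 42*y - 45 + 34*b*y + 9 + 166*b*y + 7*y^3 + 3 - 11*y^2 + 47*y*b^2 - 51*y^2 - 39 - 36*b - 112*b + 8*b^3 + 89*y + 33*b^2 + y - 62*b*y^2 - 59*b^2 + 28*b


(1) = -32*x^2 - 120*x - 112
(2) = -8*r^3 - 40*r^2 + 182*r - 80
(3) = -48*x^2 + 136*x + 24
(4) = 30*b + 12
(5) = 8*b^3 + b^2*(47*y - 26) + b*(-62*y^2 + 200*y - 120) + 7*y^3 - 62*y^2 + 132*y - 72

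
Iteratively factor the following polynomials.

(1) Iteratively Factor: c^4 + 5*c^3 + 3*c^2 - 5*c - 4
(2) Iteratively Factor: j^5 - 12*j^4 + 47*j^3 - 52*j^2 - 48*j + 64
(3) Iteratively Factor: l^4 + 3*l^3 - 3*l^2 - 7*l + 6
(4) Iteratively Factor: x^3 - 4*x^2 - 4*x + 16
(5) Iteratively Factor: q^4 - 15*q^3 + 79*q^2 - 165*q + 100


(1) = (c - 1)*(c^3 + 6*c^2 + 9*c + 4) = (c - 1)*(c + 1)*(c^2 + 5*c + 4) = (c - 1)*(c + 1)*(c + 4)*(c + 1)
(2) = (j - 4)*(j^4 - 8*j^3 + 15*j^2 + 8*j - 16) = (j - 4)^2*(j^3 - 4*j^2 - j + 4) = (j - 4)^3*(j^2 - 1) = (j - 4)^3*(j - 1)*(j + 1)
(3) = (l + 2)*(l^3 + l^2 - 5*l + 3) = (l - 1)*(l + 2)*(l^2 + 2*l - 3) = (l - 1)^2*(l + 2)*(l + 3)
(4) = (x - 4)*(x^2 - 4) = (x - 4)*(x + 2)*(x - 2)
(5) = (q - 1)*(q^3 - 14*q^2 + 65*q - 100) = (q - 5)*(q - 1)*(q^2 - 9*q + 20) = (q - 5)^2*(q - 1)*(q - 4)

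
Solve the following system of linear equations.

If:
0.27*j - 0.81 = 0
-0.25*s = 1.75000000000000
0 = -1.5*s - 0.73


Then:
No Solution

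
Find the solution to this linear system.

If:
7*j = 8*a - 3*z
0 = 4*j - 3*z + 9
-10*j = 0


Then:
a = 9/8
j = 0
z = 3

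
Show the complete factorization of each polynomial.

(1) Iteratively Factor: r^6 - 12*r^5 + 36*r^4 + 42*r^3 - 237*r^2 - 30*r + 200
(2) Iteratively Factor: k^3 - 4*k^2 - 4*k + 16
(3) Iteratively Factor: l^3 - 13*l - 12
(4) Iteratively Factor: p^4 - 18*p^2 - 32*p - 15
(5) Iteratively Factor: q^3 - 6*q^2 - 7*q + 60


(1) = (r - 4)*(r^5 - 8*r^4 + 4*r^3 + 58*r^2 - 5*r - 50) = (r - 4)*(r + 1)*(r^4 - 9*r^3 + 13*r^2 + 45*r - 50) = (r - 5)*(r - 4)*(r + 1)*(r^3 - 4*r^2 - 7*r + 10) = (r - 5)*(r - 4)*(r + 1)*(r + 2)*(r^2 - 6*r + 5) = (r - 5)*(r - 4)*(r - 1)*(r + 1)*(r + 2)*(r - 5)
(2) = (k - 4)*(k^2 - 4) = (k - 4)*(k + 2)*(k - 2)
(3) = (l + 3)*(l^2 - 3*l - 4) = (l - 4)*(l + 3)*(l + 1)
(4) = (p - 5)*(p^3 + 5*p^2 + 7*p + 3) = (p - 5)*(p + 3)*(p^2 + 2*p + 1) = (p - 5)*(p + 1)*(p + 3)*(p + 1)
(5) = (q - 5)*(q^2 - q - 12) = (q - 5)*(q - 4)*(q + 3)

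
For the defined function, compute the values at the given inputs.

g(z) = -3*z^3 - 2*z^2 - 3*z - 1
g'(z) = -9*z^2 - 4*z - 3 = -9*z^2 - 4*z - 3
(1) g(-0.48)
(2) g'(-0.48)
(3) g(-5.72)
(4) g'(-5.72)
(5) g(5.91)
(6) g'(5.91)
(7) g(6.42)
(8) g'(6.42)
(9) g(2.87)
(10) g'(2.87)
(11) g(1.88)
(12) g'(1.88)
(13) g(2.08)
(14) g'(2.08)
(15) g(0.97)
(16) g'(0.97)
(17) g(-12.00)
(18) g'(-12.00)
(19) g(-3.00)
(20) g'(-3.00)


(1) = 0.31
(2) = -3.15
(3) = 512.17
(4) = -274.59
(5) = -707.86
(6) = -340.99
(7) = -896.52
(8) = -399.63
(9) = -97.00
(10) = -88.61
(11) = -33.64
(12) = -42.33
(13) = -42.89
(14) = -50.26
(15) = -8.53
(16) = -15.35
(17) = 4931.00
(18) = -1251.00
(19) = 71.00
(20) = -72.00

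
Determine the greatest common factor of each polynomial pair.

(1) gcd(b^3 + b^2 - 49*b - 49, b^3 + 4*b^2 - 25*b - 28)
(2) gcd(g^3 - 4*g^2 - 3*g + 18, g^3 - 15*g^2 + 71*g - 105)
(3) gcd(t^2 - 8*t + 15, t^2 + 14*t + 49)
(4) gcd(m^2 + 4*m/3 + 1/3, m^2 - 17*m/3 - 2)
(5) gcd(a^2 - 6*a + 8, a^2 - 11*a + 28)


(1) = b^2 + 8*b + 7
(2) = g - 3
(3) = 1
(4) = gcd((m + 1/3)*(m + 1), (m - 6)*(m + 1/3)) = m + 1/3
(5) = gcd((a - 4)*(a - 2), (a - 7)*(a - 4)) = a - 4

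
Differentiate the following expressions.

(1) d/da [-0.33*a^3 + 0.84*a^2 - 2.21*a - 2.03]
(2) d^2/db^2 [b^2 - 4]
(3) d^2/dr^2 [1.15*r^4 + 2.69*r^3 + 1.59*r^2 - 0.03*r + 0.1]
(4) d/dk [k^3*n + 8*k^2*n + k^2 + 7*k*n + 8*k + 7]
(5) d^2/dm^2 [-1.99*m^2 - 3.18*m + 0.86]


(1) = -0.99*a^2 + 1.68*a - 2.21
(2) = 2
(3) = 13.8*r^2 + 16.14*r + 3.18
(4) = 3*k^2*n + 16*k*n + 2*k + 7*n + 8
(5) = -3.98000000000000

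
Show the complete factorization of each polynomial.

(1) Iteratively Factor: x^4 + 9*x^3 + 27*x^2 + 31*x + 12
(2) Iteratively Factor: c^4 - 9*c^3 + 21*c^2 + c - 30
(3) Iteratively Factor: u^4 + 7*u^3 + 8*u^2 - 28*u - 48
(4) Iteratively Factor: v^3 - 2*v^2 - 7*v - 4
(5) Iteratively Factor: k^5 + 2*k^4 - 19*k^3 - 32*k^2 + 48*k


(1) = (x + 1)*(x^3 + 8*x^2 + 19*x + 12) = (x + 1)*(x + 3)*(x^2 + 5*x + 4) = (x + 1)*(x + 3)*(x + 4)*(x + 1)
(2) = (c - 5)*(c^3 - 4*c^2 + c + 6) = (c - 5)*(c - 3)*(c^2 - c - 2) = (c - 5)*(c - 3)*(c - 2)*(c + 1)
(3) = (u + 3)*(u^3 + 4*u^2 - 4*u - 16) = (u + 3)*(u + 4)*(u^2 - 4) = (u - 2)*(u + 3)*(u + 4)*(u + 2)
(4) = (v + 1)*(v^2 - 3*v - 4) = (v + 1)^2*(v - 4)
(5) = (k + 3)*(k^4 - k^3 - 16*k^2 + 16*k) = (k + 3)*(k + 4)*(k^3 - 5*k^2 + 4*k) = (k - 1)*(k + 3)*(k + 4)*(k^2 - 4*k) = (k - 4)*(k - 1)*(k + 3)*(k + 4)*(k)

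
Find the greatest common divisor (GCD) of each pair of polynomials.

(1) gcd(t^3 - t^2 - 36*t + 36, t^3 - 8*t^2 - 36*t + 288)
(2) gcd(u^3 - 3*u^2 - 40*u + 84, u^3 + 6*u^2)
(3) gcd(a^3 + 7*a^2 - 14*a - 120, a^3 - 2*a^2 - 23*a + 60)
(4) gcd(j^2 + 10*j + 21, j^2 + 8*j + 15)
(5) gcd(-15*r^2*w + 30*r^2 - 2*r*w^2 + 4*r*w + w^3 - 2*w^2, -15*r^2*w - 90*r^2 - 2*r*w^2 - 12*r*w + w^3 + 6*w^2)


(1) = t^2 - 36
(2) = u + 6
(3) = a^2 + a - 20
(4) = gcd((j + 3)*(j + 7), (j + 3)*(j + 5)) = j + 3
(5) = 15*r^2 + 2*r*w - w^2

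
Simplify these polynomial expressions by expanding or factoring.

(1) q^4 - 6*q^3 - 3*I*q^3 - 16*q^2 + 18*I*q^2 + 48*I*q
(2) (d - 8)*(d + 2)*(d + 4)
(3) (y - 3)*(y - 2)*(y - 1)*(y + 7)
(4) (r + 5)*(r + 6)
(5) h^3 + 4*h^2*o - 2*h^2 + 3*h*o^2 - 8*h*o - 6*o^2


(1) = q*(q - 8)*(q + 2)*(q - 3*I)
(2) = d^3 - 2*d^2 - 40*d - 64
(3) = y^4 + y^3 - 31*y^2 + 71*y - 42
(4) = r^2 + 11*r + 30
(5) = (h - 2)*(h + o)*(h + 3*o)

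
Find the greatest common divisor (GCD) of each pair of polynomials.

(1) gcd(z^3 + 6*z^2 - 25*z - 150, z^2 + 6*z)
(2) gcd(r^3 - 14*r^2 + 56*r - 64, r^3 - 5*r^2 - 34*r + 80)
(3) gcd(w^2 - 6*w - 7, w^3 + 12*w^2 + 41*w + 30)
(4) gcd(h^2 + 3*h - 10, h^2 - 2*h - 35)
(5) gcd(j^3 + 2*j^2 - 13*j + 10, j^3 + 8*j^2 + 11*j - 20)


(1) = gcd((z - 5)*(z + 5)*(z + 6), z*(z + 6)) = z + 6
(2) = r^2 - 10*r + 16
(3) = gcd((w - 7)*(w + 1), (w + 1)*(w + 5)*(w + 6)) = w + 1
(4) = h + 5
(5) = gcd((j - 2)*(j - 1)*(j + 5), (j - 1)*(j + 4)*(j + 5)) = j^2 + 4*j - 5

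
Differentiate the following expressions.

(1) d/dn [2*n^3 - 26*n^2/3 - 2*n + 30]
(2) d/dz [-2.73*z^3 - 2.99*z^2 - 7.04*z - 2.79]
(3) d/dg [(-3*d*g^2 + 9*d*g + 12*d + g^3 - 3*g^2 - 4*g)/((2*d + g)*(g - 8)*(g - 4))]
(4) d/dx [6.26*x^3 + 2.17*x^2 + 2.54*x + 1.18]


(1) = 6*n^2 - 52*n/3 - 2
(2) = -8.19*z^2 - 5.98*z - 7.04
(3) = (54*d^2 + 5*d*g^2 - 26*d*g - 40*d - 9*g^2)/(4*d^2*g^2 - 64*d^2*g + 256*d^2 + 4*d*g^3 - 64*d*g^2 + 256*d*g + g^4 - 16*g^3 + 64*g^2)
(4) = 18.78*x^2 + 4.34*x + 2.54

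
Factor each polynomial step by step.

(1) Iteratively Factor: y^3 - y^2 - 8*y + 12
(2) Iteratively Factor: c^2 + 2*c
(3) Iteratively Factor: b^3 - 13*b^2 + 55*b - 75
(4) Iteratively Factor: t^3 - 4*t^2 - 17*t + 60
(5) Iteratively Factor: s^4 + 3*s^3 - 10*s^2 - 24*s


(1) = (y - 2)*(y^2 + y - 6) = (y - 2)^2*(y + 3)
(2) = (c + 2)*(c)
(3) = (b - 5)*(b^2 - 8*b + 15) = (b - 5)^2*(b - 3)
(4) = (t + 4)*(t^2 - 8*t + 15) = (t - 3)*(t + 4)*(t - 5)
(5) = (s + 4)*(s^3 - s^2 - 6*s) = s*(s + 4)*(s^2 - s - 6) = s*(s + 2)*(s + 4)*(s - 3)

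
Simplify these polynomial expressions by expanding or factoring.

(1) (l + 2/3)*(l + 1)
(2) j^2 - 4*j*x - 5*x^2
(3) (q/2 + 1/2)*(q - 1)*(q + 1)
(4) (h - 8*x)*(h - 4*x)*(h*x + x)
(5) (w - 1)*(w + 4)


(1) = l^2 + 5*l/3 + 2/3
(2) = (j - 5*x)*(j + x)
(3) = q^3/2 + q^2/2 - q/2 - 1/2
(4) = h^3*x - 12*h^2*x^2 + h^2*x + 32*h*x^3 - 12*h*x^2 + 32*x^3
(5) = w^2 + 3*w - 4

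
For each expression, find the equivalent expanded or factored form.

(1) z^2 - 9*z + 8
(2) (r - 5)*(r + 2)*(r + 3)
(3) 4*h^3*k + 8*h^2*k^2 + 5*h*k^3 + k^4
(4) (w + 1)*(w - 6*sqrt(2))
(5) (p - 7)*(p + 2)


(1) = (z - 8)*(z - 1)
(2) = r^3 - 19*r - 30
(3) = k*(h + k)*(2*h + k)^2
(4) = w^2 - 6*sqrt(2)*w + w - 6*sqrt(2)
(5) = p^2 - 5*p - 14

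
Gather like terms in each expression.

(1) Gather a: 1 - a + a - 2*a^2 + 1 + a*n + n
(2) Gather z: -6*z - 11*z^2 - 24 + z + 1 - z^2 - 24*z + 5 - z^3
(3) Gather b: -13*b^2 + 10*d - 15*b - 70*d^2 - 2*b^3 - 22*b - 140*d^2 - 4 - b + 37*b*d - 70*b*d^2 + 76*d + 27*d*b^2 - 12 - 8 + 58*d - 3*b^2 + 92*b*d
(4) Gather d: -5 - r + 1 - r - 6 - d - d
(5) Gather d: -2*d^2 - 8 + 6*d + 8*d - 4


(1) = -2*a^2 + a*n + n + 2
(2) = -z^3 - 12*z^2 - 29*z - 18
(3) = -2*b^3 + b^2*(27*d - 16) + b*(-70*d^2 + 129*d - 38) - 210*d^2 + 144*d - 24
(4) = -2*d - 2*r - 10
(5) = -2*d^2 + 14*d - 12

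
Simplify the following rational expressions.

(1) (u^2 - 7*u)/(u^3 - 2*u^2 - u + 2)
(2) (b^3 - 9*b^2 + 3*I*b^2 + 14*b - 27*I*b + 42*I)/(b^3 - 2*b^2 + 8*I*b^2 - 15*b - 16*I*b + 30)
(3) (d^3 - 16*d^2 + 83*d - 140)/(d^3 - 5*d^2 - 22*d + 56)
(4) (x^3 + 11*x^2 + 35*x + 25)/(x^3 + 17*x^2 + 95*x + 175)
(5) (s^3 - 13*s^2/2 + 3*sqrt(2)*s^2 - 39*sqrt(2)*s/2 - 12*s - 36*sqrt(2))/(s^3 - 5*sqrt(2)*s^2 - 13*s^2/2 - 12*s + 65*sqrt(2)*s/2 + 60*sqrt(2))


(1) = (u^2 - 7*u)/(u^3 - 2*u^2 - u + 2)
(2) = (b - 7)/(b + 5*I)
(3) = (d^2 - 9*d + 20)/(d^2 + 2*d - 8)
(4) = (x + 1)/(x + 7)
(5) = (4*s + 12*sqrt(2))/(4*s - 20*sqrt(2))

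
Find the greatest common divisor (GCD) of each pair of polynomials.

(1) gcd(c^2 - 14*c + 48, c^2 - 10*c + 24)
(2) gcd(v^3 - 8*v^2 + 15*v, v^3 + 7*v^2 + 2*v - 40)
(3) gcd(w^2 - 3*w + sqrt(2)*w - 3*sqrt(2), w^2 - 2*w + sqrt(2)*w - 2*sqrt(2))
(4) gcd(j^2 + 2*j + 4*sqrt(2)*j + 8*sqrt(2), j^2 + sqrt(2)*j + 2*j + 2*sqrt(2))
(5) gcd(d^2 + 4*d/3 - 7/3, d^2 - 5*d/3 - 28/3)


(1) = c - 6
(2) = 1
(3) = gcd((w - 3)*(w + sqrt(2)), (w - 2)*(w + sqrt(2))) = w + sqrt(2)
(4) = j + 2
(5) = gcd((d - 1)*(d + 7/3), (d - 4)*(d + 7/3)) = d + 7/3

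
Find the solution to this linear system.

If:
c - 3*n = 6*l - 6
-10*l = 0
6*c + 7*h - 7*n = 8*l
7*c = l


Then:
c = 0
h = 2
l = 0
n = 2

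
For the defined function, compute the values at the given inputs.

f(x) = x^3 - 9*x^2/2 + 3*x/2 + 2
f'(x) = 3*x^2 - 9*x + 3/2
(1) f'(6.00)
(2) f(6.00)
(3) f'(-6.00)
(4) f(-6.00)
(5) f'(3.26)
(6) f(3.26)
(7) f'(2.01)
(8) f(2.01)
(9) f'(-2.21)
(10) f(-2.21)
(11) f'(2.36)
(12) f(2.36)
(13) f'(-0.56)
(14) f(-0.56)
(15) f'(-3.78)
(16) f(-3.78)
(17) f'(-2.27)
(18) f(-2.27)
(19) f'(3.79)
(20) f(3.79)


(1) = 55.50
(2) = 65.00
(3) = 163.50
(4) = -385.00
(5) = 4.04
(6) = -6.29
(7) = -4.47
(8) = -5.04
(9) = 36.04
(10) = -34.09
(11) = -3.03
(12) = -6.38
(13) = 7.48
(14) = -0.43
(15) = 78.39
(16) = -121.98
(17) = 37.39
(18) = -36.29
(19) = 10.48
(20) = -2.51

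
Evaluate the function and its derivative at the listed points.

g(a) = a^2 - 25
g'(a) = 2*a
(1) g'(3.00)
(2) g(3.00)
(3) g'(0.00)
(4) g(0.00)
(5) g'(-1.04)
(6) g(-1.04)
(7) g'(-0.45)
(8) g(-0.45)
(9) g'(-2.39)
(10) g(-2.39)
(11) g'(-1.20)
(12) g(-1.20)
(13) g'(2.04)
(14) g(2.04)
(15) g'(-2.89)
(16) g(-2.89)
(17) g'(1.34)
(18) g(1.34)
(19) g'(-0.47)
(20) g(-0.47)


(1) = 6.00
(2) = -16.00
(3) = 0.00
(4) = -25.00
(5) = -2.08
(6) = -23.92
(7) = -0.90
(8) = -24.80
(9) = -4.78
(10) = -19.29
(11) = -2.40
(12) = -23.56
(13) = 4.08
(14) = -20.84
(15) = -5.78
(16) = -16.65
(17) = 2.68
(18) = -23.20
(19) = -0.94
(20) = -24.78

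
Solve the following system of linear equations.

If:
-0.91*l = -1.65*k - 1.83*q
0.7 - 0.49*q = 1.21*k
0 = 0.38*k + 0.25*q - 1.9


Then:
k = -6.50
l = 23.37
q = 17.48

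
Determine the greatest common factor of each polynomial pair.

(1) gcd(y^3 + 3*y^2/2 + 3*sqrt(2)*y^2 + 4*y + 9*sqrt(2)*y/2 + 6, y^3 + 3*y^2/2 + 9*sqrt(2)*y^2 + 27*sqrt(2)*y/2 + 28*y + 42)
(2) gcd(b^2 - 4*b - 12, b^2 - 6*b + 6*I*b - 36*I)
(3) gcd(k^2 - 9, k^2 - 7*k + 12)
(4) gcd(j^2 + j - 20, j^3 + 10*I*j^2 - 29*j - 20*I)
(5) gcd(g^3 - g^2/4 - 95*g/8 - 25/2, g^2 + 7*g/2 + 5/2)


(1) = gcd((y + 3/2)*(y + sqrt(2))*(y + 2*sqrt(2)), (y + 3/2)*(y + 2*sqrt(2))*(y + 7*sqrt(2))) = y^2 + y*(3/2 + 2*sqrt(2)) + 3*sqrt(2)
(2) = b - 6
(3) = k - 3
(4) = 1
(5) = g + 5/2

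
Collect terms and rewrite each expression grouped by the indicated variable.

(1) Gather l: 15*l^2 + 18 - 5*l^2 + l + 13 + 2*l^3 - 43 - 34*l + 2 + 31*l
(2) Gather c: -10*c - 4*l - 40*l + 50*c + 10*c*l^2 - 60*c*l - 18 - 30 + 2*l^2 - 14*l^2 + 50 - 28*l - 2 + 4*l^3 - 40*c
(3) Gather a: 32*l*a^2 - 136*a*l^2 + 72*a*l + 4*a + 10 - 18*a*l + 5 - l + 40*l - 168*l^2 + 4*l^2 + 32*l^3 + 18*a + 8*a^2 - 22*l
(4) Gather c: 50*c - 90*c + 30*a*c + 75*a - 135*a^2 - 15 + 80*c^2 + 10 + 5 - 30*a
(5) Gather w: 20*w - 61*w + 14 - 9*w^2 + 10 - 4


(1) = 2*l^3 + 10*l^2 - 2*l - 10
(2) = c*(10*l^2 - 60*l) + 4*l^3 - 12*l^2 - 72*l
(3) = a^2*(32*l + 8) + a*(-136*l^2 + 54*l + 22) + 32*l^3 - 164*l^2 + 17*l + 15
(4) = -135*a^2 + 45*a + 80*c^2 + c*(30*a - 40)
(5) = -9*w^2 - 41*w + 20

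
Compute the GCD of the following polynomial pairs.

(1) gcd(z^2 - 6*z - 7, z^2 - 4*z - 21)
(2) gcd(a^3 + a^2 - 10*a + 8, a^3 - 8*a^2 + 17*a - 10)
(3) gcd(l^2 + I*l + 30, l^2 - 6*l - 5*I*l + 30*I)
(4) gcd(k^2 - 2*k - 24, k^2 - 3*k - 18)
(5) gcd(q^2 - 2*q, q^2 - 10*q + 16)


(1) = gcd((z - 7)*(z + 1), (z - 7)*(z + 3)) = z - 7
(2) = gcd((a - 2)*(a - 1)*(a + 4), (a - 5)*(a - 2)*(a - 1)) = a^2 - 3*a + 2
(3) = gcd((l - 5*I)*(l + 6*I), (l - 6)*(l - 5*I)) = l - 5*I
(4) = k - 6
(5) = q - 2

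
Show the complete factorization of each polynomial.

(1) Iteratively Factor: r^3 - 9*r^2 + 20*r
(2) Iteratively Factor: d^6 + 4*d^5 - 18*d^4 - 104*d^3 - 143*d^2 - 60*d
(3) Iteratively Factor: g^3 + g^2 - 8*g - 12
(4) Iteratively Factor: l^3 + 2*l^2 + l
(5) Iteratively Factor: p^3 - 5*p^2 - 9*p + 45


(1) = (r - 5)*(r^2 - 4*r) = (r - 5)*(r - 4)*(r)
(2) = (d + 4)*(d^5 - 18*d^3 - 32*d^2 - 15*d) = (d + 1)*(d + 4)*(d^4 - d^3 - 17*d^2 - 15*d) = (d - 5)*(d + 1)*(d + 4)*(d^3 + 4*d^2 + 3*d) = (d - 5)*(d + 1)^2*(d + 4)*(d^2 + 3*d) = d*(d - 5)*(d + 1)^2*(d + 4)*(d + 3)
(3) = (g + 2)*(g^2 - g - 6) = (g - 3)*(g + 2)*(g + 2)
(4) = (l + 1)*(l^2 + l) = (l + 1)^2*(l)
(5) = (p - 5)*(p^2 - 9) = (p - 5)*(p + 3)*(p - 3)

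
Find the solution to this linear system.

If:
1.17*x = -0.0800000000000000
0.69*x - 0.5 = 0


Then:
No Solution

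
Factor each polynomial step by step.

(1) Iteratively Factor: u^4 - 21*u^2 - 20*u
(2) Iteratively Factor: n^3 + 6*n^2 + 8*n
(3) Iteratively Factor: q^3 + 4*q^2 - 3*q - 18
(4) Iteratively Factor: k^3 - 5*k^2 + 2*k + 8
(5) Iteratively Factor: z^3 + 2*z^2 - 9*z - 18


(1) = (u)*(u^3 - 21*u - 20) = u*(u + 1)*(u^2 - u - 20) = u*(u + 1)*(u + 4)*(u - 5)
(2) = (n + 2)*(n^2 + 4*n) = n*(n + 2)*(n + 4)
(3) = (q + 3)*(q^2 + q - 6) = (q - 2)*(q + 3)*(q + 3)
(4) = (k - 4)*(k^2 - k - 2) = (k - 4)*(k - 2)*(k + 1)
(5) = (z + 3)*(z^2 - z - 6) = (z - 3)*(z + 3)*(z + 2)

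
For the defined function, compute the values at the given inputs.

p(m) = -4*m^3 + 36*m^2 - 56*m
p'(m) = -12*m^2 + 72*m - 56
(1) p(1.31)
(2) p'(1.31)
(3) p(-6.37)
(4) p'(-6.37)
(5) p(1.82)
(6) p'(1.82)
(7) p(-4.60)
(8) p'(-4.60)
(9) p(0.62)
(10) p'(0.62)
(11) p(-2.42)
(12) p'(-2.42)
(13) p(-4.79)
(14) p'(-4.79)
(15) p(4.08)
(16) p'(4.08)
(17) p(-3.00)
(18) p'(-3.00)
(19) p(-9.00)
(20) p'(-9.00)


(1) = -20.57
(2) = 17.73
(3) = 2851.39
(4) = -1001.56
(5) = -6.79
(6) = 35.29
(7) = 1408.70
(8) = -641.12
(9) = -21.83
(10) = -15.97
(11) = 403.04
(12) = -300.52
(13) = 1533.84
(14) = -676.21
(15) = 99.12
(16) = 38.00
(17) = 600.00
(18) = -380.00
(19) = 6336.00
(20) = -1676.00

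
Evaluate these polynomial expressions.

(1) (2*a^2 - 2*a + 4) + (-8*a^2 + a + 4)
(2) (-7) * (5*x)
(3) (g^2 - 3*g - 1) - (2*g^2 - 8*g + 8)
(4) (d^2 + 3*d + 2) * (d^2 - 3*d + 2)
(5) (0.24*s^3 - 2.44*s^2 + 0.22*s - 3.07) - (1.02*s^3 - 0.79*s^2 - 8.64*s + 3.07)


(1) = -6*a^2 - a + 8
(2) = -35*x
(3) = -g^2 + 5*g - 9
(4) = d^4 - 5*d^2 + 4
(5) = -0.78*s^3 - 1.65*s^2 + 8.86*s - 6.14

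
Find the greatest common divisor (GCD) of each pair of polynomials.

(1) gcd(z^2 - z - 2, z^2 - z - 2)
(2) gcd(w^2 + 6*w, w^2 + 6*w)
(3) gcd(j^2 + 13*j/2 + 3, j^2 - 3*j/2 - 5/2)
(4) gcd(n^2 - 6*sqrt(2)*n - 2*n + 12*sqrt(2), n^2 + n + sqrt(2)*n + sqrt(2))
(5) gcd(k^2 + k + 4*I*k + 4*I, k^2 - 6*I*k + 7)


(1) = gcd((z - 2)*(z + 1), (z - 2)*(z + 1)) = z^2 - z - 2
(2) = w^2 + 6*w
(3) = gcd((j + 1/2)*(j + 6), (j - 5/2)*(j + 1)) = 1
(4) = 1
(5) = gcd((k + 1)*(k + 4*I), (k - 7*I)*(k + I)) = 1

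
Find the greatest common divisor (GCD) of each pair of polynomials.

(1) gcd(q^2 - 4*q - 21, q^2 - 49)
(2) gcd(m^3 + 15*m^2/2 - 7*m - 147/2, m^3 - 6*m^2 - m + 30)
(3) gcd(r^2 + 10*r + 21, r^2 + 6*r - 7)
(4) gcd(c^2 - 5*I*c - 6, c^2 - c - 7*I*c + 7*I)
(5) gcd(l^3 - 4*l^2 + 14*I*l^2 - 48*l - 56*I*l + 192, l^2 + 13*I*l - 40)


(1) = q - 7
(2) = m - 3
(3) = gcd((r + 3)*(r + 7), (r - 1)*(r + 7)) = r + 7
(4) = 1
(5) = l + 8*I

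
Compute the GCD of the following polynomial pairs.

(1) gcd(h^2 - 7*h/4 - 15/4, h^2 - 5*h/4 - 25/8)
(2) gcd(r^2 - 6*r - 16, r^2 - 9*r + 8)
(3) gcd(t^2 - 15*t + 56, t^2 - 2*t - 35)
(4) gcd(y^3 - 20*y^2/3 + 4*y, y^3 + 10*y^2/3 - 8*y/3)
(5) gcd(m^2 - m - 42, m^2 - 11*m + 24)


(1) = gcd((h - 3)*(h + 5/4), (h - 5/2)*(h + 5/4)) = h + 5/4
(2) = r - 8
(3) = gcd((t - 8)*(t - 7), (t - 7)*(t + 5)) = t - 7
(4) = gcd(y*(y - 6)*(y - 2/3), y*(y - 2/3)*(y + 4)) = y^2 - 2*y/3
(5) = gcd((m - 7)*(m + 6), (m - 8)*(m - 3)) = 1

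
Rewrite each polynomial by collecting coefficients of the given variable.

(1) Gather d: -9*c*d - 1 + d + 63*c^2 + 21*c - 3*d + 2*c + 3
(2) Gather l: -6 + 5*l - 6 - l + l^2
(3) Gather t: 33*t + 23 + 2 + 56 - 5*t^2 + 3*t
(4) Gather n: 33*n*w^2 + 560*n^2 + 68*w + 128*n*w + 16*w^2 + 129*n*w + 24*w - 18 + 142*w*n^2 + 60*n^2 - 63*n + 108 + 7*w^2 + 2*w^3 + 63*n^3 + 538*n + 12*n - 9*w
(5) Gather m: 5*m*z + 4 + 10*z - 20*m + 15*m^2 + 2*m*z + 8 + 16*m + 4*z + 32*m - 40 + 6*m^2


(1) = 63*c^2 + 23*c + d*(-9*c - 2) + 2
(2) = l^2 + 4*l - 12
(3) = -5*t^2 + 36*t + 81
(4) = 63*n^3 + n^2*(142*w + 620) + n*(33*w^2 + 257*w + 487) + 2*w^3 + 23*w^2 + 83*w + 90
(5) = 21*m^2 + m*(7*z + 28) + 14*z - 28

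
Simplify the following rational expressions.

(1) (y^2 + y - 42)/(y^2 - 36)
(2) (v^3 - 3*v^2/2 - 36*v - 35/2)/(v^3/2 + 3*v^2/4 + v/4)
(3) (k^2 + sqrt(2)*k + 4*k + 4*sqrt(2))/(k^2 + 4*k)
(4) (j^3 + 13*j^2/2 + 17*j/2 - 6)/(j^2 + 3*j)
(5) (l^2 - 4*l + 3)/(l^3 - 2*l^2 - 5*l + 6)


(1) = (y + 7)/(y + 6)
(2) = (2*v^2 - 4*v - 70)/(v^2 + v)
(3) = (k + sqrt(2))/k
(4) = (2*j^2 + 7*j - 4)/(2*j)
(5) = 1/(l + 2)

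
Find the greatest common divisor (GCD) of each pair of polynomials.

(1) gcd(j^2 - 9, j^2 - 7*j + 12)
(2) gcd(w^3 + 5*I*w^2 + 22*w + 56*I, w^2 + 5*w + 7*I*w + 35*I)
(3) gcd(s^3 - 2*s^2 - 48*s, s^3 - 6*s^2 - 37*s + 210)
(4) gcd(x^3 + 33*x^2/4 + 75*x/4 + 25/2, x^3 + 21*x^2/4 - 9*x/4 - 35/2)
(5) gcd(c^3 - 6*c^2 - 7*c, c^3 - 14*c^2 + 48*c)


(1) = j - 3
(2) = w + 7*I
(3) = gcd(s*(s - 8)*(s + 6), (s - 7)*(s - 5)*(s + 6)) = s + 6
(4) = x^2 + 7*x + 10
(5) = gcd(c*(c - 7)*(c + 1), c*(c - 8)*(c - 6)) = c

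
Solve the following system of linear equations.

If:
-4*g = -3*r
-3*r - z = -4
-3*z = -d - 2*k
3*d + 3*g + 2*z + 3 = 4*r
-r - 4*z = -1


Then:
d = -19/132
g = 45/44
k = -17/264
r = 15/11
z = -1/11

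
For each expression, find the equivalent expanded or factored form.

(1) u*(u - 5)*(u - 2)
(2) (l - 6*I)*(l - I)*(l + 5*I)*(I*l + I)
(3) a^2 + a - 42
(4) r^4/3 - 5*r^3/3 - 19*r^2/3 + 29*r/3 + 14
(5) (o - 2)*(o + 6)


(1) = u^3 - 7*u^2 + 10*u
(2) = I*l^4 + 2*l^3 + I*l^3 + 2*l^2 + 29*I*l^2 + 30*l + 29*I*l + 30
(3) = (a - 6)*(a + 7)
(4) = (r/3 + 1)*(r - 7)*(r - 2)*(r + 1)
(5) = o^2 + 4*o - 12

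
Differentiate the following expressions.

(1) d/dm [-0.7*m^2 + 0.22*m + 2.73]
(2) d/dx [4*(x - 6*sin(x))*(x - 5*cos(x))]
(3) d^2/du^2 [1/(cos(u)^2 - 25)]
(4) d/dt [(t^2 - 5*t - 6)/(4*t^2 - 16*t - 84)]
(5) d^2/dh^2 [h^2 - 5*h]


(1) = 0.22 - 1.4*m
(2) = 4*(x - 6*sin(x))*(5*sin(x) + 1) - 4*(x - 5*cos(x))*(6*cos(x) - 1)
(3) = 2*(-2*sin(u)^4 + 51*sin(u)^2 - 24)/(cos(u)^2 - 25)^3
(4) = (t^2 - 30*t + 81)/(4*(t^4 - 8*t^3 - 26*t^2 + 168*t + 441))
(5) = 2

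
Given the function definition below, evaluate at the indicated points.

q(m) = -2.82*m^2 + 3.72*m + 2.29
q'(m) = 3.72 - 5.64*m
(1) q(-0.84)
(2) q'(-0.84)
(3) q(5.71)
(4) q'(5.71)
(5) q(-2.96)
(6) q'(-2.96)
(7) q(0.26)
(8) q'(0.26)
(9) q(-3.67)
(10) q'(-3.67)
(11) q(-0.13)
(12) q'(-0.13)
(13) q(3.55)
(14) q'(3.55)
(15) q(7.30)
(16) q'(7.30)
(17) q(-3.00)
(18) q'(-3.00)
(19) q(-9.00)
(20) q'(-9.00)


(1) = -2.82
(2) = 8.46
(3) = -68.41
(4) = -28.48
(5) = -33.43
(6) = 20.41
(7) = 3.07
(8) = 2.25
(9) = -49.34
(10) = 24.42
(11) = 1.76
(12) = 4.45
(13) = -20.04
(14) = -16.30
(15) = -120.83
(16) = -37.45
(17) = -34.25
(18) = 20.64
(19) = -259.61
(20) = 54.48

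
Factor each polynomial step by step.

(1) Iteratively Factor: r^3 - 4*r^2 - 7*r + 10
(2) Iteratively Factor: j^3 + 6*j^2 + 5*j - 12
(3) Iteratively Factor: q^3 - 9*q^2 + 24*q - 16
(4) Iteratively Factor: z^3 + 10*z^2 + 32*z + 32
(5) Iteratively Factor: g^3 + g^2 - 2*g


(1) = (r - 5)*(r^2 + r - 2) = (r - 5)*(r + 2)*(r - 1)
(2) = (j + 4)*(j^2 + 2*j - 3) = (j - 1)*(j + 4)*(j + 3)
(3) = (q - 4)*(q^2 - 5*q + 4) = (q - 4)*(q - 1)*(q - 4)
(4) = (z + 2)*(z^2 + 8*z + 16) = (z + 2)*(z + 4)*(z + 4)
(5) = (g - 1)*(g^2 + 2*g) = (g - 1)*(g + 2)*(g)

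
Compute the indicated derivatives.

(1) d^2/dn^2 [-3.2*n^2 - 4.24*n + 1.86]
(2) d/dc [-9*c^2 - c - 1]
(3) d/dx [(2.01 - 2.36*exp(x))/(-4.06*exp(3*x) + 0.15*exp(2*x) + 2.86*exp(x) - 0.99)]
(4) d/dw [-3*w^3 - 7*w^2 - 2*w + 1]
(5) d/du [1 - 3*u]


(1) = -6.40000000000000
(2) = -18*c - 1
(3) = (-19.1632*exp(3*x) + 24.8358*exp(2*x) - 0.603*exp(x) - 3.4122)*exp(x)/(16.4836*exp(6*x) - 1.218*exp(5*x) - 23.2007*exp(4*x) + 8.8968*exp(3*x) + 7.8826*exp(2*x) - 5.6628*exp(x) + 0.9801)
(4) = -9*w^2 - 14*w - 2
(5) = -3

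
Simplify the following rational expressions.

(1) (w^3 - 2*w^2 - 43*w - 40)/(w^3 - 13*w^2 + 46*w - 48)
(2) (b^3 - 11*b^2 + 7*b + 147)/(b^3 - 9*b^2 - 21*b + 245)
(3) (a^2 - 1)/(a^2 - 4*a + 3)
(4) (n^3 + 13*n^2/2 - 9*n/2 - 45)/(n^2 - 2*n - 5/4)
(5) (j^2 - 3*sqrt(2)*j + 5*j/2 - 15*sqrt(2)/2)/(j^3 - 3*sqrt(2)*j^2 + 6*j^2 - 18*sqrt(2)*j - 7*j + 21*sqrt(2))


(1) = (w^2 + 6*w + 5)/(w^2 - 5*w + 6)
(2) = (b + 3)/(b + 5)
(3) = (a + 1)/(a - 3)
(4) = (2*n^2 + 18*n + 36)/(2*n + 1)
(5) = (2*j + 5)/(2*j^2 + 12*j - 14)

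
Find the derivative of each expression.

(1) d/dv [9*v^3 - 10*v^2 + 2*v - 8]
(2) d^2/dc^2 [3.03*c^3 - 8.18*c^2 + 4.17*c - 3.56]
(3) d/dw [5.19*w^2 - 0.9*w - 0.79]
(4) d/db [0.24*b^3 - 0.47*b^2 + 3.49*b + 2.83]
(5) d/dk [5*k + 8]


(1) = 27*v^2 - 20*v + 2
(2) = 18.18*c - 16.36
(3) = 10.38*w - 0.9
(4) = 0.72*b^2 - 0.94*b + 3.49
(5) = 5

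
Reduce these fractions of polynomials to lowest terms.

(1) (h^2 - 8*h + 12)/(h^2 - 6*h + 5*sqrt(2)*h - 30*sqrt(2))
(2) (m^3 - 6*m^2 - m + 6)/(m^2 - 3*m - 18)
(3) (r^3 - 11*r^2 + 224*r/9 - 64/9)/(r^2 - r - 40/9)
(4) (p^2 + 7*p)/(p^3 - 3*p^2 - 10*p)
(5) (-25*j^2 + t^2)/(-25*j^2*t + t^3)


(1) = (h - 2)/(h + 5*sqrt(2))
(2) = (m^2 - 1)/(m + 3)
(3) = (3*r^2 - 25*r + 8)/(3*r + 5)
(4) = (p + 7)/(p^2 - 3*p - 10)
(5) = 1/t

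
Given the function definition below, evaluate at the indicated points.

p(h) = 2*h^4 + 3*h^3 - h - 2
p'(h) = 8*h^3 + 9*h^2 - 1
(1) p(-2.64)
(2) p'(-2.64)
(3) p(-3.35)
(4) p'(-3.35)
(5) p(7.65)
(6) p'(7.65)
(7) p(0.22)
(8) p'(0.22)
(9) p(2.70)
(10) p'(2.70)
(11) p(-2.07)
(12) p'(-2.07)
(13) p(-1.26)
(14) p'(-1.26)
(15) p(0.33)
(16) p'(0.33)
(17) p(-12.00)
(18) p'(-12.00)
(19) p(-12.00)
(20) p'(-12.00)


(1) = 42.59
(2) = -85.47
(3) = 140.45
(4) = -200.76
(5) = 8183.21
(6) = 4107.28
(7) = -2.18
(8) = -0.48
(9) = 160.64
(10) = 222.07
(11) = 10.18
(12) = -33.39
(13) = -1.70
(14) = -2.71
(15) = -2.20
(16) = 0.27
(17) = 36298.00
(18) = -12529.00
(19) = 36298.00
(20) = -12529.00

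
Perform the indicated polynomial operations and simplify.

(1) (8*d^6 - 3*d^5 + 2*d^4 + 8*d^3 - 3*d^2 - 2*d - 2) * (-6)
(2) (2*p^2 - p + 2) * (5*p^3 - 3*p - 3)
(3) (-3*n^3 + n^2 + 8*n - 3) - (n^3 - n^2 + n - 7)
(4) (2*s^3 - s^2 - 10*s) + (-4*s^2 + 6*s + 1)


(1) = -48*d^6 + 18*d^5 - 12*d^4 - 48*d^3 + 18*d^2 + 12*d + 12
(2) = 10*p^5 - 5*p^4 + 4*p^3 - 3*p^2 - 3*p - 6
(3) = -4*n^3 + 2*n^2 + 7*n + 4
(4) = 2*s^3 - 5*s^2 - 4*s + 1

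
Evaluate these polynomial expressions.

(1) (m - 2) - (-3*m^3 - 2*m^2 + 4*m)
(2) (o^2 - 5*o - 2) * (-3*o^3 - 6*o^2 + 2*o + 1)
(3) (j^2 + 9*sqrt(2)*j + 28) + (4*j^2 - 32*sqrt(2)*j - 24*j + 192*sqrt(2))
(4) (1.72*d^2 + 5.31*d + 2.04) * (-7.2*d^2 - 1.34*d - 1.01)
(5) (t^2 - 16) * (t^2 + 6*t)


(1) = 3*m^3 + 2*m^2 - 3*m - 2
(2) = -3*o^5 + 9*o^4 + 38*o^3 + 3*o^2 - 9*o - 2
(3) = 5*j^2 - 23*sqrt(2)*j - 24*j + 28 + 192*sqrt(2)
(4) = -12.384*d^4 - 40.5368*d^3 - 23.5406*d^2 - 8.0967*d - 2.0604
(5) = t^4 + 6*t^3 - 16*t^2 - 96*t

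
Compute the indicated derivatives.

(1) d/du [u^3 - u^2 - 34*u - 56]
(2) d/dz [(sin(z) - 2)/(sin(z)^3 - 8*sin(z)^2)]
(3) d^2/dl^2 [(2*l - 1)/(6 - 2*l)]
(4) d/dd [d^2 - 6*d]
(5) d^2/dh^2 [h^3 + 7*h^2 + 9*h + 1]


(1) = 3*u^2 - 2*u - 34
(2) = 2*(7*sin(z) + cos(z)^2 - 17)*cos(z)/((sin(z) - 8)^2*sin(z)^3)
(3) = -5/(l - 3)^3
(4) = 2*d - 6
(5) = 6*h + 14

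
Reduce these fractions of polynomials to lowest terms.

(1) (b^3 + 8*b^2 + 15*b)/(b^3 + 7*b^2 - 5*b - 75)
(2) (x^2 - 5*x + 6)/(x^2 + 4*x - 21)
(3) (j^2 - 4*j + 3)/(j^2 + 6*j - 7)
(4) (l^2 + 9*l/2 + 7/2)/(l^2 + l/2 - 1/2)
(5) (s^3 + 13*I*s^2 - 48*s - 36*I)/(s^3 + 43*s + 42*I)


(1) = (b^2 + 3*b)/(b^2 + 2*b - 15)
(2) = (x - 2)/(x + 7)
(3) = (j - 3)/(j + 7)
(4) = (2*l + 7)/(2*l - 1)
(5) = (s + 6*I)/(s - 7*I)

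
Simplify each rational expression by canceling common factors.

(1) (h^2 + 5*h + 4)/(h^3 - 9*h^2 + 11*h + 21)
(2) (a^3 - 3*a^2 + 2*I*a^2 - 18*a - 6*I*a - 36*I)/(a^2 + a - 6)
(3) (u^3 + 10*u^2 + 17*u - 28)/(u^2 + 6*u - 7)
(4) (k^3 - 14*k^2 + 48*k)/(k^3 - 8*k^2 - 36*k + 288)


(1) = (h + 4)/(h^2 - 10*h + 21)
(2) = (a^2 + a*(-6 + 2*I) - 12*I)/(a - 2)
(3) = u + 4
(4) = k/(k + 6)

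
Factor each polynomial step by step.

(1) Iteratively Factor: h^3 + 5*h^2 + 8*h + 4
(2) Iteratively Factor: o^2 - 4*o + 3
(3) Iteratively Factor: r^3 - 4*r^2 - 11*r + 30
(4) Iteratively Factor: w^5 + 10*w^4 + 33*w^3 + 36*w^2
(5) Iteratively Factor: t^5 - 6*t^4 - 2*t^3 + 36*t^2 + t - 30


(1) = (h + 2)*(h^2 + 3*h + 2) = (h + 1)*(h + 2)*(h + 2)
(2) = (o - 1)*(o - 3)
(3) = (r - 2)*(r^2 - 2*r - 15) = (r - 5)*(r - 2)*(r + 3)
(4) = (w + 3)*(w^4 + 7*w^3 + 12*w^2) = (w + 3)^2*(w^3 + 4*w^2) = w*(w + 3)^2*(w^2 + 4*w) = w^2*(w + 3)^2*(w + 4)
(5) = (t - 5)*(t^4 - t^3 - 7*t^2 + t + 6) = (t - 5)*(t + 2)*(t^3 - 3*t^2 - t + 3) = (t - 5)*(t - 1)*(t + 2)*(t^2 - 2*t - 3) = (t - 5)*(t - 1)*(t + 1)*(t + 2)*(t - 3)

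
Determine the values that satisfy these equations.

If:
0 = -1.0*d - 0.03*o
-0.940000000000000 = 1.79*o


Then:
d = 0.02
o = -0.53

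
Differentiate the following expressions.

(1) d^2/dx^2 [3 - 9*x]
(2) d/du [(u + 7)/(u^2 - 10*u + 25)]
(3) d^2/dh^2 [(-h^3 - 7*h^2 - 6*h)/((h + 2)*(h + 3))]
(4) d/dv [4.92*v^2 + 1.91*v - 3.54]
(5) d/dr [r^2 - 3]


(1) = 0
(2) = (-u - 19)/(u^3 - 15*u^2 + 75*u - 125)
(3) = 4*(5*h^3 + 18*h^2 - 36)/(h^6 + 15*h^5 + 93*h^4 + 305*h^3 + 558*h^2 + 540*h + 216)
(4) = 9.84*v + 1.91
(5) = 2*r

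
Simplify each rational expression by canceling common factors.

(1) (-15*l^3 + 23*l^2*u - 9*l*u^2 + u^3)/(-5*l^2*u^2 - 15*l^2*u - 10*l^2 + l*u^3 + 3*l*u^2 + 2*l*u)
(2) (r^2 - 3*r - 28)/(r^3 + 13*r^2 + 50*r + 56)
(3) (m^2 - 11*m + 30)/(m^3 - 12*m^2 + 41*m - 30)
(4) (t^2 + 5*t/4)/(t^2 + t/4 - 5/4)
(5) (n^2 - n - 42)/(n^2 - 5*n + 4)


(1) = (3*l^2 - 4*l*u + u^2)/(l*u^2 + 3*l*u + 2*l)
(2) = (r - 7)/(r^2 + 9*r + 14)
(3) = 1/(m - 1)
(4) = t/(t - 1)
(5) = (n^2 - n - 42)/(n^2 - 5*n + 4)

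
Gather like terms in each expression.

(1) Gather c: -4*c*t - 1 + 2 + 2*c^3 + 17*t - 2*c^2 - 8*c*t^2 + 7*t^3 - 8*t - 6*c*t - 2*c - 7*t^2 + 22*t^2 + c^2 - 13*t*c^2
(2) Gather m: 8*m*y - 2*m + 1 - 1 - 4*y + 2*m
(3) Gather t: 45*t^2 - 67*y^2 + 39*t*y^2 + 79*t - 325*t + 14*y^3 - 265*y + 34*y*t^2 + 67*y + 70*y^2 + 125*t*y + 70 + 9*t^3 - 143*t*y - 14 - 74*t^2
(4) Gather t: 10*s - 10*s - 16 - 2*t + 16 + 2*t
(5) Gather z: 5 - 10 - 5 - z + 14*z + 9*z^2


(1) = 2*c^3 + c^2*(-13*t - 1) + c*(-8*t^2 - 10*t - 2) + 7*t^3 + 15*t^2 + 9*t + 1
(2) = 8*m*y - 4*y
(3) = 9*t^3 + t^2*(34*y - 29) + t*(39*y^2 - 18*y - 246) + 14*y^3 + 3*y^2 - 198*y + 56
(4) = 0
(5) = 9*z^2 + 13*z - 10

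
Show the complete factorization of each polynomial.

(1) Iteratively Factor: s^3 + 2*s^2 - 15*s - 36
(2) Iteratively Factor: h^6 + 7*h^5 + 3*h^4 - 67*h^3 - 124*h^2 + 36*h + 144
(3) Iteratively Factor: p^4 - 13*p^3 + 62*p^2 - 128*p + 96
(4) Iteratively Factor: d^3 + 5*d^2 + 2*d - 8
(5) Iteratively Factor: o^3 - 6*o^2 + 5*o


(1) = (s - 4)*(s^2 + 6*s + 9) = (s - 4)*(s + 3)*(s + 3)
(2) = (h - 1)*(h^5 + 8*h^4 + 11*h^3 - 56*h^2 - 180*h - 144) = (h - 1)*(h + 2)*(h^4 + 6*h^3 - h^2 - 54*h - 72) = (h - 1)*(h + 2)^2*(h^3 + 4*h^2 - 9*h - 36) = (h - 3)*(h - 1)*(h + 2)^2*(h^2 + 7*h + 12) = (h - 3)*(h - 1)*(h + 2)^2*(h + 4)*(h + 3)
(3) = (p - 4)*(p^3 - 9*p^2 + 26*p - 24) = (p - 4)^2*(p^2 - 5*p + 6) = (p - 4)^2*(p - 3)*(p - 2)
(4) = (d + 4)*(d^2 + d - 2) = (d + 2)*(d + 4)*(d - 1)
(5) = (o - 1)*(o^2 - 5*o) = (o - 5)*(o - 1)*(o)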